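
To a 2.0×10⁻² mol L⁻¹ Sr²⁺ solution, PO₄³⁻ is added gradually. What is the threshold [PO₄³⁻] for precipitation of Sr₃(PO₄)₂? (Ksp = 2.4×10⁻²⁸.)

5.5×10⁻¹² M

The threshold for precipitation is Q = Ksp.
Sr₃(PO₄)₂(s) ⇌ 3 Sr²⁺(aq) + 2 PO₄³⁻(aq)
Ksp = [Sr²⁺]^3[PO₄³⁻]^2 = [PO₄³⁻]^2(2.0×10⁻²)^3
[PO₄³⁻]^2 = 2.4×10⁻²⁸ / (2.0×10⁻²)^3 = 3.0×10⁻²³
[PO₄³⁻] = 5.5×10⁻¹² mol L⁻¹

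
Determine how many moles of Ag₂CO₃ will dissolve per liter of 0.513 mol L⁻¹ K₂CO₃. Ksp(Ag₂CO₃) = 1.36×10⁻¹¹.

2.57×10⁻⁶ M

Ag₂CO₃(s) ⇌ 2 Ag⁺(aq) + CO₃²⁻(aq)
Let s be the solubility of Ag₂CO₃ here. The common ion gives [CO₃²⁻] ≈ 0.513 mol L⁻¹, and [Ag⁺] = 2s.
Ksp = [Ag⁺]^2[CO₃²⁻] = (2s)^2(0.513)
(2s)^2 = 1.36×10⁻¹¹ / (0.513) = 2.65×10⁻¹¹
s = 2.57×10⁻⁶ mol L⁻¹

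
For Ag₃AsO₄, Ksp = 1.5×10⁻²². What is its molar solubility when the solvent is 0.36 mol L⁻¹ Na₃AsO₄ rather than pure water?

Ag₃AsO₄(s) ⇌ 3 Ag⁺(aq) + AsO₄³⁻(aq)
AsO₄³⁻ is already present at 0.36 mol L⁻¹. If s mol/L of Ag₃AsO₄ dissolves, [Ag⁺] = 3s while [AsO₄³⁻] ≈ 0.36 mol L⁻¹.
Ksp = [Ag⁺]^3[AsO₄³⁻] = (3s)^3(0.36)
(3s)^3 = 1.5×10⁻²² / (0.36) = 4.2×10⁻²²
s = 2.5×10⁻⁸ mol L⁻¹

2.5×10⁻⁸ M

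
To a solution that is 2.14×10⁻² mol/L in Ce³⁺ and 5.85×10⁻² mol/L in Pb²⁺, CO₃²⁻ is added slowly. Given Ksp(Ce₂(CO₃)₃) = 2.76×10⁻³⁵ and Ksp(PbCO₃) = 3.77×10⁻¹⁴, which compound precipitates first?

The threshold for precipitation is Q = Ksp.
For Ce₂(CO₃)₃: [CO₃²⁻] = (Ksp/[Ce³⁺]^2)^(1/3) = 3.92×10⁻¹¹ mol/L
For PbCO₃: [CO₃²⁻] = (Ksp/[Pb²⁺]) = 6.44×10⁻¹³ mol/L
The smaller threshold [CO₃²⁻] is reached first, so PbCO₃ precipitates first.

PbCO₃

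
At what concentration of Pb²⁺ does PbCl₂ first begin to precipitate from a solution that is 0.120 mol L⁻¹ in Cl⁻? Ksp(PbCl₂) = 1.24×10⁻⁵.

Precipitation of each salt begins when its ion product equals Ksp.
PbCl₂(s) ⇌ Pb²⁺(aq) + 2 Cl⁻(aq)
Ksp = [Pb²⁺][Cl⁻]^2 = [Pb²⁺](0.120)^2
[Pb²⁺] = 1.24×10⁻⁵ / (0.120)^2 = 8.61×10⁻⁴
[Pb²⁺] = 8.61×10⁻⁴ mol L⁻¹

8.61×10⁻⁴ M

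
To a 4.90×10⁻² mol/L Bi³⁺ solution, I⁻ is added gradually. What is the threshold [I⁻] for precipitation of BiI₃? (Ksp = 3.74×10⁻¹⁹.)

1.97×10⁻⁶ M

Each salt precipitates once Q = Ksp for that salt.
BiI₃(s) ⇌ Bi³⁺(aq) + 3 I⁻(aq)
Ksp = [Bi³⁺][I⁻]^3 = [I⁻]^3(4.90×10⁻²)
[I⁻]^3 = 3.74×10⁻¹⁹ / (4.90×10⁻²) = 7.63×10⁻¹⁸
[I⁻] = 1.97×10⁻⁶ mol/L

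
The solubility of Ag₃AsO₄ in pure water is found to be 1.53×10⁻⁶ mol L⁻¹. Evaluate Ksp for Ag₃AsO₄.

Ksp = 1.48×10⁻²²

Ag₃AsO₄(s) ⇌ 3 Ag⁺(aq) + AsO₄³⁻(aq)
Let s be the molar solubility. Then [Ag⁺] = 3s and [AsO₄³⁻] = s.
Ksp = [Ag⁺]^3[AsO₄³⁻] = (3s)^3 · s = 27s^4
Ksp = 27 × (1.53×10⁻⁶)^4 = 1.48×10⁻²²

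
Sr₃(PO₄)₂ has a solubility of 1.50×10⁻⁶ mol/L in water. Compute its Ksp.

Ksp = 8.20×10⁻²⁸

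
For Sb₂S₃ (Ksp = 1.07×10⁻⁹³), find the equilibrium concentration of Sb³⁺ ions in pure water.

2.00×10⁻¹⁹ M

Sb₂S₃(s) ⇌ 2 Sb³⁺(aq) + 3 S²⁻(aq)
Let s be the molar solubility. Then [Sb³⁺] = 2s and [S²⁻] = 3s.
Ksp = [Sb³⁺]^2[S²⁻]^3 = (2s)^2 · (3s)^3 = 108s^5 = 1.07×10⁻⁹³
s = 9.98×10⁻²⁰ mol/L
[Sb³⁺] = 2s = 2.00×10⁻¹⁹ mol/L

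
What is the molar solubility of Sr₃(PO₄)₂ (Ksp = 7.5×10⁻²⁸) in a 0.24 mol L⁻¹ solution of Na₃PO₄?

Sr₃(PO₄)₂(s) ⇌ 3 Sr²⁺(aq) + 2 PO₄³⁻(aq)
Let s be the solubility of Sr₃(PO₄)₂ here. The common ion gives [PO₄³⁻] ≈ 0.24 mol L⁻¹, and [Sr²⁺] = 3s.
Ksp = [Sr²⁺]^3[PO₄³⁻]^2 = (3s)^3(0.24)^2
(3s)^3 = 7.5×10⁻²⁸ / (0.24)^2 = 1.3×10⁻²⁶
s = 7.8×10⁻¹⁰ mol L⁻¹

7.8×10⁻¹⁰ M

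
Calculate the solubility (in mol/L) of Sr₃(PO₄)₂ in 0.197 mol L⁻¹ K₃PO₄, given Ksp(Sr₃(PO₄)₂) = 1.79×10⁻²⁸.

5.55×10⁻¹⁰ M

Sr₃(PO₄)₂(s) ⇌ 3 Sr²⁺(aq) + 2 PO₄³⁻(aq)
The solution already contains PO₄³⁻ at 0.197 mol L⁻¹. Let s be the molar solubility of Sr₃(PO₄)₂.
[PO₄³⁻] ≈ 0.197 mol L⁻¹ (common ion dominates); [Sr²⁺] = 3s.
Ksp = [Sr²⁺]^3[PO₄³⁻]^2 = (3s)^3(0.197)^2
(3s)^3 = 1.79×10⁻²⁸ / (0.197)^2 = 4.61×10⁻²⁷
s = 5.55×10⁻¹⁰ mol L⁻¹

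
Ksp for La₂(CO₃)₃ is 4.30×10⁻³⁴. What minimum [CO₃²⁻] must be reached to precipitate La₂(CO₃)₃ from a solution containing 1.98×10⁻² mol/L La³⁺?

1.03×10⁻¹⁰ M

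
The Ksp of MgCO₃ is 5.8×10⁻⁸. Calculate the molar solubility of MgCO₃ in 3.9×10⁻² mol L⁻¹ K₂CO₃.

1.5×10⁻⁶ M

MgCO₃(s) ⇌ Mg²⁺(aq) + CO₃²⁻(aq)
Let s be the solubility of MgCO₃ here. The common ion gives [CO₃²⁻] ≈ 3.9×10⁻² mol L⁻¹, and [Mg²⁺] = s.
Ksp = [Mg²⁺][CO₃²⁻] = s(3.9×10⁻²)
s = 5.8×10⁻⁸ / (3.9×10⁻²) = 1.5×10⁻⁶
s = 1.5×10⁻⁶ mol L⁻¹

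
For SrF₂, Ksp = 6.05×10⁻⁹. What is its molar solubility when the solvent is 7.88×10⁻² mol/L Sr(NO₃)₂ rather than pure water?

SrF₂(s) ⇌ Sr²⁺(aq) + 2 F⁻(aq)
Sr²⁺ is already present at 7.88×10⁻² mol/L. If s mol/L of SrF₂ dissolves, [F⁻] = 2s while [Sr²⁺] ≈ 7.88×10⁻² mol/L.
Ksp = [Sr²⁺][F⁻]^2 = (7.88×10⁻²)(2s)^2
(2s)^2 = 6.05×10⁻⁹ / (7.88×10⁻²) = 7.68×10⁻⁸
s = 1.39×10⁻⁴ mol/L

1.39×10⁻⁴ M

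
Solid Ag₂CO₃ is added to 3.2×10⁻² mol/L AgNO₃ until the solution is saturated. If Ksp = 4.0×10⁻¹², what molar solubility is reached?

3.9×10⁻⁹ M

Ag₂CO₃(s) ⇌ 2 Ag⁺(aq) + CO₃²⁻(aq)
With Ag⁺ already at 3.2×10⁻² mol/L and s small, take [Ag⁺] ≈ 3.2×10⁻² mol/L and [CO₃²⁻] = s.
Ksp = [Ag⁺]^2[CO₃²⁻] = (3.2×10⁻²)^2s
s = 4.0×10⁻¹² / (3.2×10⁻²)^2 = 3.9×10⁻⁹
s = 3.9×10⁻⁹ mol/L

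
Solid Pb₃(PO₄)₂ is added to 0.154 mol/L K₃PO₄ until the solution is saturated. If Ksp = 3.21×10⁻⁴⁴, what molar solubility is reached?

Pb₃(PO₄)₂(s) ⇌ 3 Pb²⁺(aq) + 2 PO₄³⁻(aq)
The solution already contains PO₄³⁻ at 0.154 mol/L. Let s be the molar solubility of Pb₃(PO₄)₂.
[PO₄³⁻] ≈ 0.154 mol/L (common ion dominates); [Pb²⁺] = 3s.
Ksp = [Pb²⁺]^3[PO₄³⁻]^2 = (3s)^3(0.154)^2
(3s)^3 = 3.21×10⁻⁴⁴ / (0.154)^2 = 1.35×10⁻⁴²
s = 3.69×10⁻¹⁵ mol/L

3.69×10⁻¹⁵ M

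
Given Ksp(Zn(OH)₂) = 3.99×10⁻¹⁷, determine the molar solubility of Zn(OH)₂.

Zn(OH)₂(s) ⇌ Zn²⁺(aq) + 2 OH⁻(aq)
With molar solubility s: [Zn²⁺] = s, [OH⁻] = 2s.
Ksp = [Zn²⁺][OH⁻]^2 = s · (2s)^2 = 4s^3
4s^3 = 3.99×10⁻¹⁷  ⇒  s^3 = 9.98×10⁻¹⁸
Taking the 3rd root, s = 2.15×10⁻⁶ mol L⁻¹.

2.15×10⁻⁶ M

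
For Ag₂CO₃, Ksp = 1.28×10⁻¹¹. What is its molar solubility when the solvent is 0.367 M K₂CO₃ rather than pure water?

Ag₂CO₃(s) ⇌ 2 Ag⁺(aq) + CO₃²⁻(aq)
With CO₃²⁻ already at 0.367 M and s small, take [CO₃²⁻] ≈ 0.367 M and [Ag⁺] = 2s.
Ksp = [Ag⁺]^2[CO₃²⁻] = (2s)^2(0.367)
(2s)^2 = 1.28×10⁻¹¹ / (0.367) = 3.49×10⁻¹¹
s = 2.95×10⁻⁶ M

2.95×10⁻⁶ M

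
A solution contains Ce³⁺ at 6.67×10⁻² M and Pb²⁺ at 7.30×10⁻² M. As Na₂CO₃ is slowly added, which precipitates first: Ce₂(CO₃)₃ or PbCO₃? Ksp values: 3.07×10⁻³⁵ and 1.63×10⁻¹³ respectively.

Precipitation begins when Q = Ksp.
For Ce₂(CO₃)₃: [CO₃²⁻] = (Ksp/[Ce³⁺]^2)^(1/3) = 1.90×10⁻¹¹ M
For PbCO₃: [CO₃²⁻] = (Ksp/[Pb²⁺]) = 2.23×10⁻¹² M
Since PbCO₃ needs less CO₃²⁻ to reach saturation, it precipitates first.

PbCO₃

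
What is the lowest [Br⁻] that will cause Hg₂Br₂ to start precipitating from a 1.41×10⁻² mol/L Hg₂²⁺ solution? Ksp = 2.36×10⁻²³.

4.09×10⁻¹¹ M

A salt starts to precipitate once the ion product Q reaches its Ksp.
Hg₂Br₂(s) ⇌ Hg₂²⁺(aq) + 2 Br⁻(aq)
Ksp = [Hg₂²⁺][Br⁻]^2 = [Br⁻]^2(1.41×10⁻²)
[Br⁻]^2 = 2.36×10⁻²³ / (1.41×10⁻²) = 1.67×10⁻²¹
[Br⁻] = 4.09×10⁻¹¹ mol/L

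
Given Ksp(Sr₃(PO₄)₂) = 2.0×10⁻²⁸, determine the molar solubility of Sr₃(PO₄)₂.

1.1×10⁻⁶ M

Sr₃(PO₄)₂(s) ⇌ 3 Sr²⁺(aq) + 2 PO₄³⁻(aq)
Call the molar solubility s, so that [Sr²⁺] = 3s and [PO₄³⁻] = 2s.
Ksp = [Sr²⁺]^3[PO₄³⁻]^2 = (3s)^3 · (2s)^2 = 108s^5
108s^5 = 2.0×10⁻²⁸  ⇒  s^5 = 1.9×10⁻³⁰
s = (1.9×10⁻³⁰)^(1/5) = 1.1×10⁻⁶ mol L⁻¹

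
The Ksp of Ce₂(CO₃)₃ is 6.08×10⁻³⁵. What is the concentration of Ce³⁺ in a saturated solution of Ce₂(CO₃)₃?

1.12×10⁻⁷ M

Ce₂(CO₃)₃(s) ⇌ 2 Ce³⁺(aq) + 3 CO₃²⁻(aq)
For each mole of Ce₂(CO₃)₃ that dissolves per liter, [Ce³⁺] = 2s and [CO₃²⁻] = 3s; let s denote this solubility.
Ksp = [Ce³⁺]^2[CO₃²⁻]^3 = (2s)^2 · (3s)^3 = 108s^5 = 6.08×10⁻³⁵
s = 5.62×10⁻⁸ M
[Ce³⁺] = 2s = 1.12×10⁻⁷ M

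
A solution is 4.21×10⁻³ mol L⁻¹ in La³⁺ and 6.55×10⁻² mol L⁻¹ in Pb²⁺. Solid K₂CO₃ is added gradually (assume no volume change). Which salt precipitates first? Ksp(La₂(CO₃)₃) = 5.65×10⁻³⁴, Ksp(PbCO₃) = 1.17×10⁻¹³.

PbCO₃

Precipitation begins when Q = Ksp.
For La₂(CO₃)₃: [CO₃²⁻] = (Ksp/[La³⁺]^2)^(1/3) = 3.17×10⁻¹⁰ mol L⁻¹
For PbCO₃: [CO₃²⁻] = (Ksp/[Pb²⁺]) = 1.79×10⁻¹² mol L⁻¹
The smaller threshold [CO₃²⁻] is reached first, so PbCO₃ precipitates first.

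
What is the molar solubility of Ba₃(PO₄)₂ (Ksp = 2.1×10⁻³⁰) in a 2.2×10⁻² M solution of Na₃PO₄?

5.4×10⁻¹⁰ M

Ba₃(PO₄)₂(s) ⇌ 3 Ba²⁺(aq) + 2 PO₄³⁻(aq)
PO₄³⁻ is already present at 2.2×10⁻² M. If s mol/L of Ba₃(PO₄)₂ dissolves, [Ba²⁺] = 3s while [PO₄³⁻] ≈ 2.2×10⁻² M.
Ksp = [Ba²⁺]^3[PO₄³⁻]^2 = (3s)^3(2.2×10⁻²)^2
(3s)^3 = 2.1×10⁻³⁰ / (2.2×10⁻²)^2 = 4.3×10⁻²⁷
s = 5.4×10⁻¹⁰ M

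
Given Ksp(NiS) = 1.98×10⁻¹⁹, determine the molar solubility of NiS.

NiS(s) ⇌ Ni²⁺(aq) + S²⁻(aq)
Call the molar solubility s, so that [Ni²⁺] = s and [S²⁻] = s.
Ksp = [Ni²⁺][S²⁻] = s · s = s^2
s^2 = 1.98×10⁻¹⁹
s = 4.45×10⁻¹⁰ mol/L

4.45×10⁻¹⁰ M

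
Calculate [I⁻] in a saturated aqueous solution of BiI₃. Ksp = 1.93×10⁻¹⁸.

4.91×10⁻⁵ M

BiI₃(s) ⇌ Bi³⁺(aq) + 3 I⁻(aq)
If s mol/L of BiI₃ dissolves, [Bi³⁺] = s and [I⁻] = 3s.
Ksp = [Bi³⁺][I⁻]^3 = s · (3s)^3 = 27s^4 = 1.93×10⁻¹⁸
s = 1.64×10⁻⁵ M
[I⁻] = 3s = 4.91×10⁻⁵ M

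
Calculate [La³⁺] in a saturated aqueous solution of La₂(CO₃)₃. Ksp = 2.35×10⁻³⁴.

La₂(CO₃)₃(s) ⇌ 2 La³⁺(aq) + 3 CO₃²⁻(aq)
If s mol/L of La₂(CO₃)₃ dissolves, [La³⁺] = 2s and [CO₃²⁻] = 3s.
Ksp = [La³⁺]^2[CO₃²⁻]^3 = (2s)^2 · (3s)^3 = 108s^5 = 2.35×10⁻³⁴
s = 7.37×10⁻⁸ M
[La³⁺] = 2s = 1.47×10⁻⁷ M

1.47×10⁻⁷ M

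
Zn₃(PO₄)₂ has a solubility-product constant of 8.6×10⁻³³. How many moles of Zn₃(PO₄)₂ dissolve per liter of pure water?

1.5×10⁻⁷ M

Zn₃(PO₄)₂(s) ⇌ 3 Zn²⁺(aq) + 2 PO₄³⁻(aq)
Let s be the molar solubility. Then [Zn²⁺] = 3s and [PO₄³⁻] = 2s.
Ksp = [Zn²⁺]^3[PO₄³⁻]^2 = (3s)^3 · (2s)^2 = 108s^5
108s^5 = 8.6×10⁻³³  ⇒  s^5 = 8.0×10⁻³⁵
s = (8.0×10⁻³⁵)^(1/5) = 1.5×10⁻⁷ M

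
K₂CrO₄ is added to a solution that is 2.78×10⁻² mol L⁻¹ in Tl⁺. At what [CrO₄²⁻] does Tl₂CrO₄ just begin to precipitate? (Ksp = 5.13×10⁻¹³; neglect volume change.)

6.64×10⁻¹⁰ M

Each salt precipitates once Q = Ksp for that salt.
Tl₂CrO₄(s) ⇌ 2 Tl⁺(aq) + CrO₄²⁻(aq)
Ksp = [Tl⁺]^2[CrO₄²⁻] = [CrO₄²⁻](2.78×10⁻²)^2
[CrO₄²⁻] = 5.13×10⁻¹³ / (2.78×10⁻²)^2 = 6.64×10⁻¹⁰
[CrO₄²⁻] = 6.64×10⁻¹⁰ mol L⁻¹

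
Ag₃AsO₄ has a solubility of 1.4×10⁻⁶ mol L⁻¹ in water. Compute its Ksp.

Ksp = 1.0×10⁻²²

Ag₃AsO₄(s) ⇌ 3 Ag⁺(aq) + AsO₄³⁻(aq)
Call the molar solubility s, so that [Ag⁺] = 3s and [AsO₄³⁻] = s.
Ksp = [Ag⁺]^3[AsO₄³⁻] = (3s)^3 · s = 27s^4
Ksp = 27 × (1.4×10⁻⁶)^4 = 1.0×10⁻²²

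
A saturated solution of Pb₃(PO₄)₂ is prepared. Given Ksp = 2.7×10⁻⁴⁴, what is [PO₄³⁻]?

1.5×10⁻⁹ M

Pb₃(PO₄)₂(s) ⇌ 3 Pb²⁺(aq) + 2 PO₄³⁻(aq)
Call the molar solubility s, so that [Pb²⁺] = 3s and [PO₄³⁻] = 2s.
Ksp = [Pb²⁺]^3[PO₄³⁻]^2 = (3s)^3 · (2s)^2 = 108s^5 = 2.7×10⁻⁴⁴
s = 7.6×10⁻¹⁰ mol/L
[PO₄³⁻] = 2s = 1.5×10⁻⁹ mol/L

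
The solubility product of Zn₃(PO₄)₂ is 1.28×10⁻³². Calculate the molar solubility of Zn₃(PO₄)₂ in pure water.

1.64×10⁻⁷ M

Zn₃(PO₄)₂(s) ⇌ 3 Zn²⁺(aq) + 2 PO₄³⁻(aq)
Let s be the molar solubility. Then [Zn²⁺] = 3s and [PO₄³⁻] = 2s.
Ksp = [Zn²⁺]^3[PO₄³⁻]^2 = (3s)^3 · (2s)^2 = 108s^5
108s^5 = 1.28×10⁻³²  ⇒  s^5 = 1.19×10⁻³⁴
s = 1.64×10⁻⁷ mol L⁻¹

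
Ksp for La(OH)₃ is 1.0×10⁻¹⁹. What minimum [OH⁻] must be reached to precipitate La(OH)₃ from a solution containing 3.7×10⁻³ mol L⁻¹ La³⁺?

3.0×10⁻⁶ M

Precipitation of each salt begins when its ion product equals Ksp.
La(OH)₃(s) ⇌ La³⁺(aq) + 3 OH⁻(aq)
Ksp = [La³⁺][OH⁻]^3 = [OH⁻]^3(3.7×10⁻³)
[OH⁻]^3 = 1.0×10⁻¹⁹ / (3.7×10⁻³) = 2.7×10⁻¹⁷
[OH⁻] = 3.0×10⁻⁶ mol L⁻¹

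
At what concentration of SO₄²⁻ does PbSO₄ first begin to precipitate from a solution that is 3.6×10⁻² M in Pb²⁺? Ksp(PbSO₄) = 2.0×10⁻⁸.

5.6×10⁻⁷ M

A salt starts to precipitate once the ion product Q reaches its Ksp.
PbSO₄(s) ⇌ Pb²⁺(aq) + SO₄²⁻(aq)
Ksp = [Pb²⁺][SO₄²⁻] = [SO₄²⁻](3.6×10⁻²)
[SO₄²⁻] = 2.0×10⁻⁸ / (3.6×10⁻²) = 5.6×10⁻⁷
[SO₄²⁻] = 5.6×10⁻⁷ M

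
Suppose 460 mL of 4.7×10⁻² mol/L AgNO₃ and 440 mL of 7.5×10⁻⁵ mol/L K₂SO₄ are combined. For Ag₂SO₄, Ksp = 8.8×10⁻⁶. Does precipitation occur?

No

Total volume after mixing = 460 + 440 = 900 mL.
[Ag⁺] = (4.7×10⁻²)(460)/900 = 2.4×10⁻² mol/L
[SO₄²⁻] = (7.5×10⁻⁵)(440)/900 = 3.7×10⁻⁵ mol/L
Q = [Ag⁺]^2[SO₄²⁻] = 2.1×10⁻⁸
Q < Ksp (2.1×10⁻⁸ vs 8.8×10⁻⁶); the solution remains unsaturated and no precipitate forms.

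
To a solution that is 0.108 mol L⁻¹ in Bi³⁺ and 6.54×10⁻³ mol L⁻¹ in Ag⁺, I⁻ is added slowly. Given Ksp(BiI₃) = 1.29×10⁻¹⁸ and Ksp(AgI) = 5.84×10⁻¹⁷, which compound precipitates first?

AgI

Precipitation of each salt begins when its ion product equals Ksp.
For BiI₃: [I⁻] = (Ksp/[Bi³⁺])^(1/3) = 2.29×10⁻⁶ mol L⁻¹
For AgI: [I⁻] = (Ksp/[Ag⁺]) = 8.93×10⁻¹⁵ mol L⁻¹
The smaller threshold [I⁻] is reached first, so AgI precipitates first.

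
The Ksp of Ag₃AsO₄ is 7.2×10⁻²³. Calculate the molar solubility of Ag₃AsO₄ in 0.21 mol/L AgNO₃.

7.8×10⁻²¹ M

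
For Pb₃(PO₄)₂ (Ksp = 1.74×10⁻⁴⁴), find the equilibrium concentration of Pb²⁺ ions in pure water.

2.08×10⁻⁹ M

Pb₃(PO₄)₂(s) ⇌ 3 Pb²⁺(aq) + 2 PO₄³⁻(aq)
For each mole of Pb₃(PO₄)₂ that dissolves per liter, [Pb²⁺] = 3s and [PO₄³⁻] = 2s; let s denote this solubility.
Ksp = [Pb²⁺]^3[PO₄³⁻]^2 = (3s)^3 · (2s)^2 = 108s^5 = 1.74×10⁻⁴⁴
s = 6.94×10⁻¹⁰ mol L⁻¹
[Pb²⁺] = 3s = 2.08×10⁻⁹ mol L⁻¹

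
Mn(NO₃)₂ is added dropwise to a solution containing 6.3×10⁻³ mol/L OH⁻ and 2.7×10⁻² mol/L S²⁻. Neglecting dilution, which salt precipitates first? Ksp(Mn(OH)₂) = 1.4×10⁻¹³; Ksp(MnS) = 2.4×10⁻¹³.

MnS

The threshold for precipitation is Q = Ksp.
For Mn(OH)₂: [Mn²⁺] = (Ksp/[OH⁻]^2) = 3.5×10⁻⁹ mol/L
For MnS: [Mn²⁺] = (Ksp/[S²⁻]) = 8.9×10⁻¹² mol/L
MnS requires the lower [Mn²⁺], so it precipitates first.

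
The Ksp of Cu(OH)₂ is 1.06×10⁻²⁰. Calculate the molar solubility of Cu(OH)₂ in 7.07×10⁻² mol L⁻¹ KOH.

Cu(OH)₂(s) ⇌ Cu²⁺(aq) + 2 OH⁻(aq)
Let s be the solubility of Cu(OH)₂ here. The common ion gives [OH⁻] ≈ 7.07×10⁻² mol L⁻¹, and [Cu²⁺] = s.
Ksp = [Cu²⁺][OH⁻]^2 = s(7.07×10⁻²)^2
s = 1.06×10⁻²⁰ / (7.07×10⁻²)^2 = 2.12×10⁻¹⁸
s = 2.12×10⁻¹⁸ mol L⁻¹

2.12×10⁻¹⁸ M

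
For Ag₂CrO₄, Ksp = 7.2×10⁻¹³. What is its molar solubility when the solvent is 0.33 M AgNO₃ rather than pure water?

6.6×10⁻¹² M

Ag₂CrO₄(s) ⇌ 2 Ag⁺(aq) + CrO₄²⁻(aq)
Ag⁺ is already present at 0.33 M. If s mol/L of Ag₂CrO₄ dissolves, [CrO₄²⁻] = s while [Ag⁺] ≈ 0.33 M.
Ksp = [Ag⁺]^2[CrO₄²⁻] = (0.33)^2s
s = 7.2×10⁻¹³ / (0.33)^2 = 6.6×10⁻¹²
s = 6.6×10⁻¹² M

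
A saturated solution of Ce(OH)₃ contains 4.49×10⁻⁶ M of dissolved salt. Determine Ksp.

Ksp = 1.10×10⁻²⁰

Ce(OH)₃(s) ⇌ Ce³⁺(aq) + 3 OH⁻(aq)
Let s be the molar solubility. Then [Ce³⁺] = s and [OH⁻] = 3s.
Ksp = [Ce³⁺][OH⁻]^3 = s · (3s)^3 = 27s^4
Ksp = 27 × (4.49×10⁻⁶)^4 = 1.10×10⁻²⁰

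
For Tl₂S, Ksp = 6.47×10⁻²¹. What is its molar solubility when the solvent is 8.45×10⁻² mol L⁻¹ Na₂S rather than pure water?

Tl₂S(s) ⇌ 2 Tl⁺(aq) + S²⁻(aq)
The solution already contains S²⁻ at 8.45×10⁻² mol L⁻¹. Let s be the molar solubility of Tl₂S.
[S²⁻] ≈ 8.45×10⁻² mol L⁻¹ (common ion dominates); [Tl⁺] = 2s.
Ksp = [Tl⁺]^2[S²⁻] = (2s)^2(8.45×10⁻²)
(2s)^2 = 6.47×10⁻²¹ / (8.45×10⁻²) = 7.66×10⁻²⁰
s = 1.38×10⁻¹⁰ mol L⁻¹

1.38×10⁻¹⁰ M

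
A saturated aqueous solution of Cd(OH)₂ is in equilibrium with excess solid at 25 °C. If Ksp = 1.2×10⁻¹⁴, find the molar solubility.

1.4×10⁻⁵ M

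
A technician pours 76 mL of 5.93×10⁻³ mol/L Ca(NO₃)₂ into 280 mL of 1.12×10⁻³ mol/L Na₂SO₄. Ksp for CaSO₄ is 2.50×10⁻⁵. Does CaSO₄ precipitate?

After mixing, V = 76 mL + 280 mL = 356 mL.
[Ca²⁺] = (5.93×10⁻³)(76)/356 = 1.27×10⁻³ mol/L
[SO₄²⁻] = (1.12×10⁻³)(280)/356 = 8.81×10⁻⁴ mol/L
Q = [Ca²⁺][SO₄²⁻] = 1.12×10⁻⁶
Q = 1.12×10⁻⁶ < Ksp = 2.50×10⁻⁵, so the solution is unsaturated and no precipitate forms.

No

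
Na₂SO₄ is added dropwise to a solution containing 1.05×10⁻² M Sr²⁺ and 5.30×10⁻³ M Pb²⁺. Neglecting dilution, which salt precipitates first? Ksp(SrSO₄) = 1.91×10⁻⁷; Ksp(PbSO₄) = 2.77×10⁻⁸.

PbSO₄

The threshold for precipitation is Q = Ksp.
For SrSO₄: [SO₄²⁻] = (Ksp/[Sr²⁺]) = 1.82×10⁻⁵ M
For PbSO₄: [SO₄²⁻] = (Ksp/[Pb²⁺]) = 5.23×10⁻⁶ M
PbSO₄ requires the lower [SO₄²⁻], so it precipitates first.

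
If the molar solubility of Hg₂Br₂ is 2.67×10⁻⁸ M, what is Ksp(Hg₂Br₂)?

Hg₂Br₂(s) ⇌ Hg₂²⁺(aq) + 2 Br⁻(aq)
Let s be the molar solubility. Then [Hg₂²⁺] = s and [Br⁻] = 2s.
Ksp = [Hg₂²⁺][Br⁻]^2 = s · (2s)^2 = 4s^3
Ksp = 4 × (2.67×10⁻⁸)^3 = 7.61×10⁻²³

Ksp = 7.61×10⁻²³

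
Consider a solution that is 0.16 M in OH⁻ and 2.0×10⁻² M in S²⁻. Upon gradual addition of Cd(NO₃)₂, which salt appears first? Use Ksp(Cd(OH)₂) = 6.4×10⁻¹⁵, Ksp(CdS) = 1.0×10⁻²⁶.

CdS

Each salt precipitates once Q = Ksp for that salt.
For Cd(OH)₂: [Cd²⁺] = (Ksp/[OH⁻]^2) = 2.5×10⁻¹³ M
For CdS: [Cd²⁺] = (Ksp/[S²⁻]) = 5.0×10⁻²⁵ M
CdS requires the lower [Cd²⁺], so it precipitates first.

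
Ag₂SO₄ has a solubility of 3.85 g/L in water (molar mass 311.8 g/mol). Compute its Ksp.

s = (3.85 g L⁻¹)/(311.8 g mol⁻¹) = 1.2348×10⁻² M
Ag₂SO₄(s) ⇌ 2 Ag⁺(aq) + SO₄²⁻(aq)
Let s be the molar solubility. Then [Ag⁺] = 2s and [SO₄²⁻] = s.
Ksp = [Ag⁺]^2[SO₄²⁻] = (2s)^2 · s = 4s^3
Ksp = 4 × (1.2348×10⁻²)^3 = 7.53×10⁻⁶

Ksp = 7.53×10⁻⁶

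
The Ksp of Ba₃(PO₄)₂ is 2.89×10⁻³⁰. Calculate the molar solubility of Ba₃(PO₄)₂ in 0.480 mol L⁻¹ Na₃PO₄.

7.74×10⁻¹¹ M

Ba₃(PO₄)₂(s) ⇌ 3 Ba²⁺(aq) + 2 PO₄³⁻(aq)
With PO₄³⁻ already at 0.480 mol L⁻¹ and s small, take [PO₄³⁻] ≈ 0.480 mol L⁻¹ and [Ba²⁺] = 3s.
Ksp = [Ba²⁺]^3[PO₄³⁻]^2 = (3s)^3(0.480)^2
(3s)^3 = 2.89×10⁻³⁰ / (0.480)^2 = 1.25×10⁻²⁹
s = 7.74×10⁻¹¹ mol L⁻¹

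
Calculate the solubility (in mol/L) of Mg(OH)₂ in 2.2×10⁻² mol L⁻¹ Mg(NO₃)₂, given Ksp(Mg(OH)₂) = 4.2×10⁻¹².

6.9×10⁻⁶ M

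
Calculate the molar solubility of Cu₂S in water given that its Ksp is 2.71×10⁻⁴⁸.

Cu₂S(s) ⇌ 2 Cu⁺(aq) + S²⁻(aq)
Call the molar solubility s, so that [Cu⁺] = 2s and [S²⁻] = s.
Ksp = [Cu⁺]^2[S²⁻] = (2s)^2 · s = 4s^3
4s^3 = 2.71×10⁻⁴⁸  ⇒  s^3 = 6.78×10⁻⁴⁹
s = (6.78×10⁻⁴⁹)^(1/3) = 8.78×10⁻¹⁷ mol L⁻¹

8.78×10⁻¹⁷ M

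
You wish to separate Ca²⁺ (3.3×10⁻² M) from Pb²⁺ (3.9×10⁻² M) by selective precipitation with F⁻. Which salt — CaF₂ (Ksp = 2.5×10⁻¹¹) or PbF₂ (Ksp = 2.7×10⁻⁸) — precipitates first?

Precipitation begins when Q = Ksp.
For CaF₂: [F⁻] = (Ksp/[Ca²⁺])^(1/2) = 2.8×10⁻⁵ M
For PbF₂: [F⁻] = (Ksp/[Pb²⁺])^(1/2) = 8.3×10⁻⁴ M
Since CaF₂ needs less F⁻ to reach saturation, it precipitates first.

CaF₂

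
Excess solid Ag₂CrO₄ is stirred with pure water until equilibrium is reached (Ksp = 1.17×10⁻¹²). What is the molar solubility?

6.64×10⁻⁵ M

Ag₂CrO₄(s) ⇌ 2 Ag⁺(aq) + CrO₄²⁻(aq)
With molar solubility s: [Ag⁺] = 2s, [CrO₄²⁻] = s.
Ksp = [Ag⁺]^2[CrO₄²⁻] = (2s)^2 · s = 4s^3
4s^3 = 1.17×10⁻¹²  ⇒  s^3 = 2.93×10⁻¹³
Taking the 3rd root, s = 6.64×10⁻⁵ mol L⁻¹.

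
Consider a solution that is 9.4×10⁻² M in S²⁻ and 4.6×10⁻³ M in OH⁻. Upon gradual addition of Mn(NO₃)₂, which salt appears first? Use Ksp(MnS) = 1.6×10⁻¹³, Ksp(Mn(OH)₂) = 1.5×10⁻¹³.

MnS

Each salt precipitates once Q = Ksp for that salt.
For MnS: [Mn²⁺] = (Ksp/[S²⁻]) = 1.7×10⁻¹² M
For Mn(OH)₂: [Mn²⁺] = (Ksp/[OH⁻]^2) = 7.1×10⁻⁹ M
Since MnS needs less Mn²⁺ to reach saturation, it precipitates first.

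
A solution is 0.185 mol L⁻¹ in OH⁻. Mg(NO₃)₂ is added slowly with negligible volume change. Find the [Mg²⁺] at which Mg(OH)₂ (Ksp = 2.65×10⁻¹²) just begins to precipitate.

7.74×10⁻¹¹ M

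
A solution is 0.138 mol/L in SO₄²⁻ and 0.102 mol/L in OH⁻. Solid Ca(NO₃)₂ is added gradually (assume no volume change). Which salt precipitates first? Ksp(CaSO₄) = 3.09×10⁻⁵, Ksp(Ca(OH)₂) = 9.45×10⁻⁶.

Each salt precipitates once Q = Ksp for that salt.
For CaSO₄: [Ca²⁺] = (Ksp/[SO₄²⁻]) = 2.24×10⁻⁴ mol/L
For Ca(OH)₂: [Ca²⁺] = (Ksp/[OH⁻]^2) = 9.08×10⁻⁴ mol/L
CaSO₄ requires the lower [Ca²⁺], so it precipitates first.

CaSO₄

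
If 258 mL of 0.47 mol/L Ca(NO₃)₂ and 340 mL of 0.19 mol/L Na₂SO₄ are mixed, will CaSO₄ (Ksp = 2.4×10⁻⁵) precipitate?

Yes

Total volume after mixing = 258 + 340 = 598 mL.
[Ca²⁺] = (0.47)(258)/598 = 0.20 mol/L
[SO₄²⁻] = (0.19)(340)/598 = 0.11 mol/L
Q = [Ca²⁺][SO₄²⁻] = 2.2×10⁻²
Q = 2.2×10⁻² > Ksp = 2.4×10⁻⁵, so the solution is supersaturated and CaSO₄ precipitates.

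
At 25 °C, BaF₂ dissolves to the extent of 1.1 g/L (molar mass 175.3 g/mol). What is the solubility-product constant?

Ksp = 9.9×10⁻⁷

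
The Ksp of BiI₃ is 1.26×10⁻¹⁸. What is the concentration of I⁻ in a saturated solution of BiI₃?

4.41×10⁻⁵ M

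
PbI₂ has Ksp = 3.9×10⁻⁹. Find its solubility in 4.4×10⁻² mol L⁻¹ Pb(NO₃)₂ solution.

PbI₂(s) ⇌ Pb²⁺(aq) + 2 I⁻(aq)
Pb²⁺ is already present at 4.4×10⁻² mol L⁻¹. If s mol/L of PbI₂ dissolves, [I⁻] = 2s while [Pb²⁺] ≈ 4.4×10⁻² mol L⁻¹.
Ksp = [Pb²⁺][I⁻]^2 = (4.4×10⁻²)(2s)^2
(2s)^2 = 3.9×10⁻⁹ / (4.4×10⁻²) = 8.9×10⁻⁸
s = 1.5×10⁻⁴ mol L⁻¹

1.5×10⁻⁴ M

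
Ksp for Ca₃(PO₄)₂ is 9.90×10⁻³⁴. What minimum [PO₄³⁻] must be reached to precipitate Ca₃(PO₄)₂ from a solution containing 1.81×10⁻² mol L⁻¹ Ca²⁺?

1.29×10⁻¹⁴ M

Precipitation of each salt begins when its ion product equals Ksp.
Ca₃(PO₄)₂(s) ⇌ 3 Ca²⁺(aq) + 2 PO₄³⁻(aq)
Ksp = [Ca²⁺]^3[PO₄³⁻]^2 = [PO₄³⁻]^2(1.81×10⁻²)^3
[PO₄³⁻]^2 = 9.90×10⁻³⁴ / (1.81×10⁻²)^3 = 1.67×10⁻²⁸
[PO₄³⁻] = 1.29×10⁻¹⁴ mol L⁻¹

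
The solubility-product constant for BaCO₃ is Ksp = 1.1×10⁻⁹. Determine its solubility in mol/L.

BaCO₃(s) ⇌ Ba²⁺(aq) + CO₃²⁻(aq)
Let s be the molar solubility. Then [Ba²⁺] = s and [CO₃²⁻] = s.
Ksp = [Ba²⁺][CO₃²⁻] = s · s = s^2
s^2 = 1.1×10⁻⁹
s = (1.1×10⁻⁹)^(1/2) = 3.3×10⁻⁵ mol L⁻¹

3.3×10⁻⁵ M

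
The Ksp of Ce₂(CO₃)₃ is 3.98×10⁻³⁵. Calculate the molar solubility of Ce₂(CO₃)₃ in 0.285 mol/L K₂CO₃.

2.07×10⁻¹⁷ M

Ce₂(CO₃)₃(s) ⇌ 2 Ce³⁺(aq) + 3 CO₃²⁻(aq)
The solution already contains CO₃²⁻ at 0.285 mol/L. Let s be the molar solubility of Ce₂(CO₃)₃.
[CO₃²⁻] ≈ 0.285 mol/L (common ion dominates); [Ce³⁺] = 2s.
Ksp = [Ce³⁺]^2[CO₃²⁻]^3 = (2s)^2(0.285)^3
(2s)^2 = 3.98×10⁻³⁵ / (0.285)^3 = 1.72×10⁻³³
s = 2.07×10⁻¹⁷ mol/L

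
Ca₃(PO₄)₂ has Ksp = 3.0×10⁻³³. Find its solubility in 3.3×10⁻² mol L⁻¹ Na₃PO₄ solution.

4.7×10⁻¹¹ M

Ca₃(PO₄)₂(s) ⇌ 3 Ca²⁺(aq) + 2 PO₄³⁻(aq)
With PO₄³⁻ already at 3.3×10⁻² mol L⁻¹ and s small, take [PO₄³⁻] ≈ 3.3×10⁻² mol L⁻¹ and [Ca²⁺] = 3s.
Ksp = [Ca²⁺]^3[PO₄³⁻]^2 = (3s)^3(3.3×10⁻²)^2
(3s)^3 = 3.0×10⁻³³ / (3.3×10⁻²)^2 = 2.8×10⁻³⁰
s = 4.7×10⁻¹¹ mol L⁻¹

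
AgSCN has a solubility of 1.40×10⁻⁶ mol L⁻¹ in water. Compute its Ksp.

Ksp = 1.96×10⁻¹²

AgSCN(s) ⇌ Ag⁺(aq) + SCN⁻(aq)
With molar solubility s: [Ag⁺] = s, [SCN⁻] = s.
Ksp = [Ag⁺][SCN⁻] = s · s = s^2
Ksp = (1.40×10⁻⁶)^2 = 1.96×10⁻¹²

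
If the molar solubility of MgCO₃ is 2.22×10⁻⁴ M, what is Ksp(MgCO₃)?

MgCO₃(s) ⇌ Mg²⁺(aq) + CO₃²⁻(aq)
Call the molar solubility s, so that [Mg²⁺] = s and [CO₃²⁻] = s.
Ksp = [Mg²⁺][CO₃²⁻] = s · s = s^2
Ksp = (2.22×10⁻⁴)^2 = 4.93×10⁻⁸

Ksp = 4.93×10⁻⁸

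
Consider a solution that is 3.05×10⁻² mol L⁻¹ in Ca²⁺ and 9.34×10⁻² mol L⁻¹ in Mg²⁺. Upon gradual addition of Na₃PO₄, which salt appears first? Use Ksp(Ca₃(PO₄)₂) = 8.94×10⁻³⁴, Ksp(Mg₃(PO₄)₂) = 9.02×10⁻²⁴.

Ca₃(PO₄)₂

The threshold for precipitation is Q = Ksp.
For Ca₃(PO₄)₂: [PO₄³⁻] = (Ksp/[Ca²⁺]^3)^(1/2) = 5.61×10⁻¹⁵ mol L⁻¹
For Mg₃(PO₄)₂: [PO₄³⁻] = (Ksp/[Mg²⁺]^3)^(1/2) = 1.05×10⁻¹⁰ mol L⁻¹
The smaller threshold [PO₄³⁻] is reached first, so Ca₃(PO₄)₂ precipitates first.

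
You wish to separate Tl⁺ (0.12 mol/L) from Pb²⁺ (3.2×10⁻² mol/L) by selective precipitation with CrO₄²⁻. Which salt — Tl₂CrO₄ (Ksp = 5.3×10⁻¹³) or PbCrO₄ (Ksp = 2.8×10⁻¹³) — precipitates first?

PbCrO₄

A salt starts to precipitate once the ion product Q reaches its Ksp.
For Tl₂CrO₄: [CrO₄²⁻] = (Ksp/[Tl⁺]^2) = 3.7×10⁻¹¹ mol/L
For PbCrO₄: [CrO₄²⁻] = (Ksp/[Pb²⁺]) = 8.8×10⁻¹² mol/L
PbCrO₄ requires the lower [CrO₄²⁻], so it precipitates first.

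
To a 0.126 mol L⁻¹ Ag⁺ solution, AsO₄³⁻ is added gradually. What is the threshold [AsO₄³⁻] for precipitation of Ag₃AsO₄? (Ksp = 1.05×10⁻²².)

5.25×10⁻²⁰ M

Each salt precipitates once Q = Ksp for that salt.
Ag₃AsO₄(s) ⇌ 3 Ag⁺(aq) + AsO₄³⁻(aq)
Ksp = [Ag⁺]^3[AsO₄³⁻] = [AsO₄³⁻](0.126)^3
[AsO₄³⁻] = 1.05×10⁻²² / (0.126)^3 = 5.25×10⁻²⁰
[AsO₄³⁻] = 5.25×10⁻²⁰ mol L⁻¹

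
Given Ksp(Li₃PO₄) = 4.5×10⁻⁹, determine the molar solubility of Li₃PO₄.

3.6×10⁻³ M

Li₃PO₄(s) ⇌ 3 Li⁺(aq) + PO₄³⁻(aq)
With molar solubility s: [Li⁺] = 3s, [PO₄³⁻] = s.
Ksp = [Li⁺]^3[PO₄³⁻] = (3s)^3 · s = 27s^4
27s^4 = 4.5×10⁻⁹  ⇒  s^4 = 1.7×10⁻¹⁰
s = 3.6×10⁻³ M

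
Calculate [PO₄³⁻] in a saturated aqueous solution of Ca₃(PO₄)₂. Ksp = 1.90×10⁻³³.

2.24×10⁻⁷ M

Ca₃(PO₄)₂(s) ⇌ 3 Ca²⁺(aq) + 2 PO₄³⁻(aq)
Let s be the molar solubility. Then [Ca²⁺] = 3s and [PO₄³⁻] = 2s.
Ksp = [Ca²⁺]^3[PO₄³⁻]^2 = (3s)^3 · (2s)^2 = 108s^5 = 1.90×10⁻³³
s = 1.12×10⁻⁷ mol/L
[PO₄³⁻] = 2s = 2.24×10⁻⁷ mol/L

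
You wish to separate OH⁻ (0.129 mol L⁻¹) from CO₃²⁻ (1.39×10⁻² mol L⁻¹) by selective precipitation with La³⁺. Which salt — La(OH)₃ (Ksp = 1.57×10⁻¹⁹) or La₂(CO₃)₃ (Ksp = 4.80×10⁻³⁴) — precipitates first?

La(OH)₃

A salt starts to precipitate once the ion product Q reaches its Ksp.
For La(OH)₃: [La³⁺] = (Ksp/[OH⁻]^3) = 7.31×10⁻¹⁷ mol L⁻¹
For La₂(CO₃)₃: [La³⁺] = (Ksp/[CO₃²⁻]^3)^(1/2) = 1.34×10⁻¹⁴ mol L⁻¹
La(OH)₃ requires the lower [La³⁺], so it precipitates first.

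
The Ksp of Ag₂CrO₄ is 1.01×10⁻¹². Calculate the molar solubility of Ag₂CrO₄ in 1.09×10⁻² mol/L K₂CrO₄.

4.81×10⁻⁶ M

Ag₂CrO₄(s) ⇌ 2 Ag⁺(aq) + CrO₄²⁻(aq)
The solution already contains CrO₄²⁻ at 1.09×10⁻² mol/L. Let s be the molar solubility of Ag₂CrO₄.
[CrO₄²⁻] ≈ 1.09×10⁻² mol/L (common ion dominates); [Ag⁺] = 2s.
Ksp = [Ag⁺]^2[CrO₄²⁻] = (2s)^2(1.09×10⁻²)
(2s)^2 = 1.01×10⁻¹² / (1.09×10⁻²) = 9.27×10⁻¹¹
s = 4.81×10⁻⁶ mol/L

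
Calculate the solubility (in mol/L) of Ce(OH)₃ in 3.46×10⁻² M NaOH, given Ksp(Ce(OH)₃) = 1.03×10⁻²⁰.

2.49×10⁻¹⁶ M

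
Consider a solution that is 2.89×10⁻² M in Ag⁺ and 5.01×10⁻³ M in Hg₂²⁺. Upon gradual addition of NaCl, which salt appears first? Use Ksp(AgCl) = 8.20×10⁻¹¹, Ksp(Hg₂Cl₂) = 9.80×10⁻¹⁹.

Precipitation of each salt begins when its ion product equals Ksp.
For AgCl: [Cl⁻] = (Ksp/[Ag⁺]) = 2.84×10⁻⁹ M
For Hg₂Cl₂: [Cl⁻] = (Ksp/[Hg₂²⁺])^(1/2) = 1.40×10⁻⁸ M
Since AgCl needs less Cl⁻ to reach saturation, it precipitates first.

AgCl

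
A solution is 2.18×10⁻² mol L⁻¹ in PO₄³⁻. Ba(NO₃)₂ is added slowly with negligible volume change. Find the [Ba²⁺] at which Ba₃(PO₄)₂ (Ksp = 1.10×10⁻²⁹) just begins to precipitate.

Precipitation of each salt begins when its ion product equals Ksp.
Ba₃(PO₄)₂(s) ⇌ 3 Ba²⁺(aq) + 2 PO₄³⁻(aq)
Ksp = [Ba²⁺]^3[PO₄³⁻]^2 = [Ba²⁺]^3(2.18×10⁻²)^2
[Ba²⁺]^3 = 1.10×10⁻²⁹ / (2.18×10⁻²)^2 = 2.31×10⁻²⁶
[Ba²⁺] = 2.85×10⁻⁹ mol L⁻¹

2.85×10⁻⁹ M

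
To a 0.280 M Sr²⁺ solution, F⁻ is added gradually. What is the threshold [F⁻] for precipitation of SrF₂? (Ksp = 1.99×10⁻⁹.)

The threshold for precipitation is Q = Ksp.
SrF₂(s) ⇌ Sr²⁺(aq) + 2 F⁻(aq)
Ksp = [Sr²⁺][F⁻]^2 = [F⁻]^2(0.280)
[F⁻]^2 = 1.99×10⁻⁹ / (0.280) = 7.11×10⁻⁹
[F⁻] = 8.43×10⁻⁵ M

8.43×10⁻⁵ M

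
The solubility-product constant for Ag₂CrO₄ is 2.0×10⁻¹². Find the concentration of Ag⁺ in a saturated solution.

1.6×10⁻⁴ M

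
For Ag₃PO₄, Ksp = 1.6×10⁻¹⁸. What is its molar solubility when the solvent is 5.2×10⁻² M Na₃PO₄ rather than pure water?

Ag₃PO₄(s) ⇌ 3 Ag⁺(aq) + PO₄³⁻(aq)
With PO₄³⁻ already at 5.2×10⁻² M and s small, take [PO₄³⁻] ≈ 5.2×10⁻² M and [Ag⁺] = 3s.
Ksp = [Ag⁺]^3[PO₄³⁻] = (3s)^3(5.2×10⁻²)
(3s)^3 = 1.6×10⁻¹⁸ / (5.2×10⁻²) = 3.1×10⁻¹⁷
s = 1.0×10⁻⁶ M

1.0×10⁻⁶ M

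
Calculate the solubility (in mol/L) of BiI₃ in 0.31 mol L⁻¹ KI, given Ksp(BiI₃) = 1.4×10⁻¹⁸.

4.7×10⁻¹⁷ M

BiI₃(s) ⇌ Bi³⁺(aq) + 3 I⁻(aq)
With I⁻ already at 0.31 mol L⁻¹ and s small, take [I⁻] ≈ 0.31 mol L⁻¹ and [Bi³⁺] = s.
Ksp = [Bi³⁺][I⁻]^3 = s(0.31)^3
s = 1.4×10⁻¹⁸ / (0.31)^3 = 4.7×10⁻¹⁷
s = 4.7×10⁻¹⁷ mol L⁻¹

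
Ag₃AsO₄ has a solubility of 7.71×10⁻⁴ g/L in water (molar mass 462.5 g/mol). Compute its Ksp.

Convert to molarity: s = 7.71×10⁻⁴ / 462.5 = 1.6670×10⁻⁶ mol/L
Ag₃AsO₄(s) ⇌ 3 Ag⁺(aq) + AsO₄³⁻(aq)
Call the molar solubility s, so that [Ag⁺] = 3s and [AsO₄³⁻] = s.
Ksp = [Ag⁺]^3[AsO₄³⁻] = (3s)^3 · s = 27s^4
Ksp = 27 × (1.6670×10⁻⁶)^4 = 2.09×10⁻²²

Ksp = 2.09×10⁻²²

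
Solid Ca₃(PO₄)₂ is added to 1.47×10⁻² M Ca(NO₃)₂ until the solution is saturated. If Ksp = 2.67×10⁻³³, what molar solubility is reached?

1.45×10⁻¹⁴ M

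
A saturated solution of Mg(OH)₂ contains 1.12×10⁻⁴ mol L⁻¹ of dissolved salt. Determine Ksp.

Mg(OH)₂(s) ⇌ Mg²⁺(aq) + 2 OH⁻(aq)
Let s be the molar solubility. Then [Mg²⁺] = s and [OH⁻] = 2s.
Ksp = [Mg²⁺][OH⁻]^2 = s · (2s)^2 = 4s^3
Ksp = 4 × (1.12×10⁻⁴)^3 = 5.62×10⁻¹²

Ksp = 5.62×10⁻¹²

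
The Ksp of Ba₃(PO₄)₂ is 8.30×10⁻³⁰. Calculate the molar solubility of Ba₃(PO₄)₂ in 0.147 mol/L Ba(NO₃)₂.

2.56×10⁻¹⁴ M

Ba₃(PO₄)₂(s) ⇌ 3 Ba²⁺(aq) + 2 PO₄³⁻(aq)
With Ba²⁺ already at 0.147 mol/L and s small, take [Ba²⁺] ≈ 0.147 mol/L and [PO₄³⁻] = 2s.
Ksp = [Ba²⁺]^3[PO₄³⁻]^2 = (0.147)^3(2s)^2
(2s)^2 = 8.30×10⁻³⁰ / (0.147)^3 = 2.61×10⁻²⁷
s = 2.56×10⁻¹⁴ mol/L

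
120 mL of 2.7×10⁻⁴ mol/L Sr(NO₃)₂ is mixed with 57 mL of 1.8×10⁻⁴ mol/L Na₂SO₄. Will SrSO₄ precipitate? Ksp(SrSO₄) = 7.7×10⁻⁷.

The combined volume is 177 mL.
[Sr²⁺] = (2.7×10⁻⁴)(120)/177 = 1.8×10⁻⁴ mol/L
[SO₄²⁻] = (1.8×10⁻⁴)(57)/177 = 5.8×10⁻⁵ mol/L
Q = [Sr²⁺][SO₄²⁻] = 1.1×10⁻⁸
Q = 1.1×10⁻⁸ < Ksp = 7.7×10⁻⁷, so the solution is unsaturated and no precipitate forms.

No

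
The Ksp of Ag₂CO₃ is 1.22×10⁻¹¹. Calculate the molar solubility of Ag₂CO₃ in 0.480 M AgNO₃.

5.30×10⁻¹¹ M

Ag₂CO₃(s) ⇌ 2 Ag⁺(aq) + CO₃²⁻(aq)
Ag⁺ is already present at 0.480 M. If s mol/L of Ag₂CO₃ dissolves, [CO₃²⁻] = s while [Ag⁺] ≈ 0.480 M.
Ksp = [Ag⁺]^2[CO₃²⁻] = (0.480)^2s
s = 1.22×10⁻¹¹ / (0.480)^2 = 5.30×10⁻¹¹
s = 5.30×10⁻¹¹ M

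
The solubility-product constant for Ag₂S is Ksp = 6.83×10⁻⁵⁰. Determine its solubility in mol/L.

Ag₂S(s) ⇌ 2 Ag⁺(aq) + S²⁻(aq)
For each mole of Ag₂S that dissolves per liter, [Ag⁺] = 2s and [S²⁻] = s; let s denote this solubility.
Ksp = [Ag⁺]^2[S²⁻] = (2s)^2 · s = 4s^3
4s^3 = 6.83×10⁻⁵⁰  ⇒  s^3 = 1.71×10⁻⁵⁰
s = (1.71×10⁻⁵⁰)^(1/3) = 2.58×10⁻¹⁷ mol/L

2.58×10⁻¹⁷ M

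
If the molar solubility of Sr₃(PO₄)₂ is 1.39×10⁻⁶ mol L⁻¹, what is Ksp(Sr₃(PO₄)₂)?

Sr₃(PO₄)₂(s) ⇌ 3 Sr²⁺(aq) + 2 PO₄³⁻(aq)
With molar solubility s: [Sr²⁺] = 3s, [PO₄³⁻] = 2s.
Ksp = [Sr²⁺]^3[PO₄³⁻]^2 = (3s)^3 · (2s)^2 = 108s^5
Ksp = 108 × (1.39×10⁻⁶)^5 = 5.60×10⁻²⁸

Ksp = 5.60×10⁻²⁸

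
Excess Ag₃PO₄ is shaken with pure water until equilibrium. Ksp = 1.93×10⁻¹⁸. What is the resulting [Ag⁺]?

Ag₃PO₄(s) ⇌ 3 Ag⁺(aq) + PO₄³⁻(aq)
Let s be the molar solubility. Then [Ag⁺] = 3s and [PO₄³⁻] = s.
Ksp = [Ag⁺]^3[PO₄³⁻] = (3s)^3 · s = 27s^4 = 1.93×10⁻¹⁸
s = 1.64×10⁻⁵ mol/L
[Ag⁺] = 3s = 4.91×10⁻⁵ mol/L

4.91×10⁻⁵ M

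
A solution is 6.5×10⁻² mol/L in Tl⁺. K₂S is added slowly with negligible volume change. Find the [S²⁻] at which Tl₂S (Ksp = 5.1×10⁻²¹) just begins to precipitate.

1.2×10⁻¹⁸ M

The threshold for precipitation is Q = Ksp.
Tl₂S(s) ⇌ 2 Tl⁺(aq) + S²⁻(aq)
Ksp = [Tl⁺]^2[S²⁻] = [S²⁻](6.5×10⁻²)^2
[S²⁻] = 5.1×10⁻²¹ / (6.5×10⁻²)^2 = 1.2×10⁻¹⁸
[S²⁻] = 1.2×10⁻¹⁸ mol/L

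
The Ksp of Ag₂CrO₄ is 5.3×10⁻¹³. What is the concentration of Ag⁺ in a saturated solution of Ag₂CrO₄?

1.0×10⁻⁴ M

Ag₂CrO₄(s) ⇌ 2 Ag⁺(aq) + CrO₄²⁻(aq)
Let s be the molar solubility. Then [Ag⁺] = 2s and [CrO₄²⁻] = s.
Ksp = [Ag⁺]^2[CrO₄²⁻] = (2s)^2 · s = 4s^3 = 5.3×10⁻¹³
s = 5.1×10⁻⁵ M
[Ag⁺] = 2s = 1.0×10⁻⁴ M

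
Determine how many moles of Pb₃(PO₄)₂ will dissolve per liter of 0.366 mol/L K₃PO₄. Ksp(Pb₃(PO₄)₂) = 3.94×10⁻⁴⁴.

Pb₃(PO₄)₂(s) ⇌ 3 Pb²⁺(aq) + 2 PO₄³⁻(aq)
PO₄³⁻ is already present at 0.366 mol/L. If s mol/L of Pb₃(PO₄)₂ dissolves, [Pb²⁺] = 3s while [PO₄³⁻] ≈ 0.366 mol/L.
Ksp = [Pb²⁺]^3[PO₄³⁻]^2 = (3s)^3(0.366)^2
(3s)^3 = 3.94×10⁻⁴⁴ / (0.366)^2 = 2.94×10⁻⁴³
s = 2.22×10⁻¹⁵ mol/L

2.22×10⁻¹⁵ M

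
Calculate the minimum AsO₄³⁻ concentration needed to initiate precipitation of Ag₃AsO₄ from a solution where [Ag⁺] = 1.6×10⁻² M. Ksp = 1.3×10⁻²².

3.2×10⁻¹⁷ M

Precipitation of each salt begins when its ion product equals Ksp.
Ag₃AsO₄(s) ⇌ 3 Ag⁺(aq) + AsO₄³⁻(aq)
Ksp = [Ag⁺]^3[AsO₄³⁻] = [AsO₄³⁻](1.6×10⁻²)^3
[AsO₄³⁻] = 1.3×10⁻²² / (1.6×10⁻²)^3 = 3.2×10⁻¹⁷
[AsO₄³⁻] = 3.2×10⁻¹⁷ M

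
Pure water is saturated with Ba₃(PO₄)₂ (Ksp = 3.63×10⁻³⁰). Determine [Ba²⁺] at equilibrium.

Ba₃(PO₄)₂(s) ⇌ 3 Ba²⁺(aq) + 2 PO₄³⁻(aq)
Let s be the molar solubility. Then [Ba²⁺] = 3s and [PO₄³⁻] = 2s.
Ksp = [Ba²⁺]^3[PO₄³⁻]^2 = (3s)^3 · (2s)^2 = 108s^5 = 3.63×10⁻³⁰
s = 5.07×10⁻⁷ M
[Ba²⁺] = 3s = 1.52×10⁻⁶ M

1.52×10⁻⁶ M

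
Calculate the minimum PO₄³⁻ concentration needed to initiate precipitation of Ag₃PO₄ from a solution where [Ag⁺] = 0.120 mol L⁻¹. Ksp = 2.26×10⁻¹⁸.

1.31×10⁻¹⁵ M

Precipitation begins when Q = Ksp.
Ag₃PO₄(s) ⇌ 3 Ag⁺(aq) + PO₄³⁻(aq)
Ksp = [Ag⁺]^3[PO₄³⁻] = [PO₄³⁻](0.120)^3
[PO₄³⁻] = 2.26×10⁻¹⁸ / (0.120)^3 = 1.31×10⁻¹⁵
[PO₄³⁻] = 1.31×10⁻¹⁵ mol L⁻¹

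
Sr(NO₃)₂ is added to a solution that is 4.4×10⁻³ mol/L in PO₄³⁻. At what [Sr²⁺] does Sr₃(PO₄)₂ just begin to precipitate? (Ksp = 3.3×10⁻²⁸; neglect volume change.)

2.6×10⁻⁸ M

Each salt precipitates once Q = Ksp for that salt.
Sr₃(PO₄)₂(s) ⇌ 3 Sr²⁺(aq) + 2 PO₄³⁻(aq)
Ksp = [Sr²⁺]^3[PO₄³⁻]^2 = [Sr²⁺]^3(4.4×10⁻³)^2
[Sr²⁺]^3 = 3.3×10⁻²⁸ / (4.4×10⁻³)^2 = 1.7×10⁻²³
[Sr²⁺] = 2.6×10⁻⁸ mol/L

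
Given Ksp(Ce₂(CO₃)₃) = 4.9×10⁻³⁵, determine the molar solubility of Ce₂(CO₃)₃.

5.4×10⁻⁸ M

Ce₂(CO₃)₃(s) ⇌ 2 Ce³⁺(aq) + 3 CO₃²⁻(aq)
Call the molar solubility s, so that [Ce³⁺] = 2s and [CO₃²⁻] = 3s.
Ksp = [Ce³⁺]^2[CO₃²⁻]^3 = (2s)^2 · (3s)^3 = 108s^5
108s^5 = 4.9×10⁻³⁵  ⇒  s^5 = 4.5×10⁻³⁷
s = 5.4×10⁻⁸ mol/L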